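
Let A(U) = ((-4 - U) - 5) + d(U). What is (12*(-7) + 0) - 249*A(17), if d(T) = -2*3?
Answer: 7884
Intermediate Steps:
d(T) = -6
A(U) = -15 - U (A(U) = ((-4 - U) - 5) - 6 = (-9 - U) - 6 = -15 - U)
(12*(-7) + 0) - 249*A(17) = (12*(-7) + 0) - 249*(-15 - 1*17) = (-84 + 0) - 249*(-15 - 17) = -84 - 249*(-32) = -84 + 7968 = 7884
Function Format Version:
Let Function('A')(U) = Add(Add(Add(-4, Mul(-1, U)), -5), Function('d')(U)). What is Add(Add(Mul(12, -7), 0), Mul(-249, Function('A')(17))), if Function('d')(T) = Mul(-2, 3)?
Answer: 7884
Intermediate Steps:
Function('d')(T) = -6
Function('A')(U) = Add(-15, Mul(-1, U)) (Function('A')(U) = Add(Add(Add(-4, Mul(-1, U)), -5), -6) = Add(Add(-9, Mul(-1, U)), -6) = Add(-15, Mul(-1, U)))
Add(Add(Mul(12, -7), 0), Mul(-249, Function('A')(17))) = Add(Add(Mul(12, -7), 0), Mul(-249, Add(-15, Mul(-1, 17)))) = Add(Add(-84, 0), Mul(-249, Add(-15, -17))) = Add(-84, Mul(-249, -32)) = Add(-84, 7968) = 7884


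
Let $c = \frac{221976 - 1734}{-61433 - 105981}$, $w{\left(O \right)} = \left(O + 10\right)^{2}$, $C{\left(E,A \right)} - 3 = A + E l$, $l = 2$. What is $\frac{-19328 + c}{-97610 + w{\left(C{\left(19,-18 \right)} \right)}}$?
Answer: $\frac{34425511}{171903901} \approx 0.20026$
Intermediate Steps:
$C{\left(E,A \right)} = 3 + A + 2 E$ ($C{\left(E,A \right)} = 3 + \left(A + E 2\right) = 3 + \left(A + 2 E\right) = 3 + A + 2 E$)
$w{\left(O \right)} = \left(10 + O\right)^{2}$
$c = - \frac{2343}{1781}$ ($c = \frac{220242}{-167414} = 220242 \left(- \frac{1}{167414}\right) = - \frac{2343}{1781} \approx -1.3156$)
$\frac{-19328 + c}{-97610 + w{\left(C{\left(19,-18 \right)} \right)}} = \frac{-19328 - \frac{2343}{1781}}{-97610 + \left(10 + \left(3 - 18 + 2 \cdot 19\right)\right)^{2}} = - \frac{34425511}{1781 \left(-97610 + \left(10 + \left(3 - 18 + 38\right)\right)^{2}\right)} = - \frac{34425511}{1781 \left(-97610 + \left(10 + 23\right)^{2}\right)} = - \frac{34425511}{1781 \left(-97610 + 33^{2}\right)} = - \frac{34425511}{1781 \left(-97610 + 1089\right)} = - \frac{34425511}{1781 \left(-96521\right)} = \left(- \frac{34425511}{1781}\right) \left(- \frac{1}{96521}\right) = \frac{34425511}{171903901}$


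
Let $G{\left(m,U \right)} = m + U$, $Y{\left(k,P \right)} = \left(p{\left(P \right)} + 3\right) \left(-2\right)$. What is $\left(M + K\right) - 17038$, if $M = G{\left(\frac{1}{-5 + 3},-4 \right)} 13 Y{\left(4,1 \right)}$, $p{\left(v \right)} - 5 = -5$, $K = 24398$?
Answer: $7711$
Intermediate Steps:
$p{\left(v \right)} = 0$ ($p{\left(v \right)} = 5 - 5 = 0$)
$Y{\left(k,P \right)} = -6$ ($Y{\left(k,P \right)} = \left(0 + 3\right) \left(-2\right) = 3 \left(-2\right) = -6$)
$G{\left(m,U \right)} = U + m$
$M = 351$ ($M = \left(-4 + \frac{1}{-5 + 3}\right) 13 \left(-6\right) = \left(-4 + \frac{1}{-2}\right) 13 \left(-6\right) = \left(-4 - \frac{1}{2}\right) 13 \left(-6\right) = \left(- \frac{9}{2}\right) 13 \left(-6\right) = \left(- \frac{117}{2}\right) \left(-6\right) = 351$)
$\left(M + K\right) - 17038 = \left(351 + 24398\right) - 17038 = 24749 - 17038 = 7711$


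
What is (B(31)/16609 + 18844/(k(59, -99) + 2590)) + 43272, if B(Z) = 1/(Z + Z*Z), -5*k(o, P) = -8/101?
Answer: 466336000248488923/10775041713312 ≈ 43279.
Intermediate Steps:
k(o, P) = 8/505 (k(o, P) = -(-8)/(5*101) = -⅕*(-8/101) = 8/505)
B(Z) = 1/(Z + Z²)
(B(31)/16609 + 18844/(k(59, -99) + 2590)) + 43272 = ((1/(31*(1 + 31)))/16609 + 18844/(8/505 + 2590)) + 43272 = (((1/31)/32)*(1/16609) + 18844/(1307958/505)) + 43272 = (((1/31)*(1/32))*(1/16609) + 18844*(505/1307958)) + 43272 = ((1/992)*(1/16609) + 4758110/653979) + 43272 = (1/16476128 + 4758110/653979) + 43272 = 78395230052059/10775041713312 + 43272 = 466336000248488923/10775041713312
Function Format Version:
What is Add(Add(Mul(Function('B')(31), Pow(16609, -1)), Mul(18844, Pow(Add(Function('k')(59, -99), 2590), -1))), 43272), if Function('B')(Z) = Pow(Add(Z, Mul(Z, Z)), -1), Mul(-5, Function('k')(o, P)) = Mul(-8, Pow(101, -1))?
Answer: Rational(466336000248488923, 10775041713312) ≈ 43279.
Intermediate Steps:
Function('k')(o, P) = Rational(8, 505) (Function('k')(o, P) = Mul(Rational(-1, 5), Mul(-8, Pow(101, -1))) = Mul(Rational(-1, 5), Mul(-8, Rational(1, 101))) = Mul(Rational(-1, 5), Rational(-8, 101)) = Rational(8, 505))
Function('B')(Z) = Pow(Add(Z, Pow(Z, 2)), -1)
Add(Add(Mul(Function('B')(31), Pow(16609, -1)), Mul(18844, Pow(Add(Function('k')(59, -99), 2590), -1))), 43272) = Add(Add(Mul(Mul(Pow(31, -1), Pow(Add(1, 31), -1)), Pow(16609, -1)), Mul(18844, Pow(Add(Rational(8, 505), 2590), -1))), 43272) = Add(Add(Mul(Mul(Rational(1, 31), Pow(32, -1)), Rational(1, 16609)), Mul(18844, Pow(Rational(1307958, 505), -1))), 43272) = Add(Add(Mul(Mul(Rational(1, 31), Rational(1, 32)), Rational(1, 16609)), Mul(18844, Rational(505, 1307958))), 43272) = Add(Add(Mul(Rational(1, 992), Rational(1, 16609)), Rational(4758110, 653979)), 43272) = Add(Add(Rational(1, 16476128), Rational(4758110, 653979)), 43272) = Add(Rational(78395230052059, 10775041713312), 43272) = Rational(466336000248488923, 10775041713312)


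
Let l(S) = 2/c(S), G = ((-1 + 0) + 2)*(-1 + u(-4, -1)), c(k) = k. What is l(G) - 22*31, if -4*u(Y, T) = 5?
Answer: -6146/9 ≈ -682.89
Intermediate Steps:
u(Y, T) = -5/4 (u(Y, T) = -¼*5 = -5/4)
G = -9/4 (G = ((-1 + 0) + 2)*(-1 - 5/4) = (-1 + 2)*(-9/4) = 1*(-9/4) = -9/4 ≈ -2.2500)
l(S) = 2/S
l(G) - 22*31 = 2/(-9/4) - 22*31 = 2*(-4/9) - 682 = -8/9 - 682 = -6146/9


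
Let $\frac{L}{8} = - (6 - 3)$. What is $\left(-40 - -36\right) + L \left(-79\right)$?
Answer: $1892$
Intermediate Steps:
$L = -24$ ($L = 8 \left(- (6 - 3)\right) = 8 \left(\left(-1\right) 3\right) = 8 \left(-3\right) = -24$)
$\left(-40 - -36\right) + L \left(-79\right) = \left(-40 - -36\right) - -1896 = \left(-40 + 36\right) + 1896 = -4 + 1896 = 1892$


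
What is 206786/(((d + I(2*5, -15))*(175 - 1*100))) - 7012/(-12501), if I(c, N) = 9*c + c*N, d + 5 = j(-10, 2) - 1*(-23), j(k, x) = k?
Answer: -426280831/8125650 ≈ -52.461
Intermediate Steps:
d = 8 (d = -5 + (-10 - 1*(-23)) = -5 + (-10 + 23) = -5 + 13 = 8)
I(c, N) = 9*c + N*c
206786/(((d + I(2*5, -15))*(175 - 1*100))) - 7012/(-12501) = 206786/(((8 + (2*5)*(9 - 15))*(175 - 1*100))) - 7012/(-12501) = 206786/(((8 + 10*(-6))*(175 - 100))) - 7012*(-1/12501) = 206786/(((8 - 60)*75)) + 7012/12501 = 206786/((-52*75)) + 7012/12501 = 206786/(-3900) + 7012/12501 = 206786*(-1/3900) + 7012/12501 = -103393/1950 + 7012/12501 = -426280831/8125650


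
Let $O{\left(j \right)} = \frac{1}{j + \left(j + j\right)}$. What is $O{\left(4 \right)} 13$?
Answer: $\frac{13}{12} \approx 1.0833$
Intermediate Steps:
$O{\left(j \right)} = \frac{1}{3 j}$ ($O{\left(j \right)} = \frac{1}{j + 2 j} = \frac{1}{3 j}$)
$O{\left(4 \right)} 13 = \frac{1}{3 \cdot 4} \cdot 13 = \frac{1}{3} \cdot \frac{1}{4} \cdot 13 = \frac{1}{12} \cdot 13 = \frac{13}{12}$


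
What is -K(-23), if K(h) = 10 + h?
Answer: 13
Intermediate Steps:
-K(-23) = -(10 - 23) = -1*(-13) = 13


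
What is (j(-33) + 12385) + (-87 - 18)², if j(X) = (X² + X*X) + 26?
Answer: 25614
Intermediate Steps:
j(X) = 26 + 2*X² (j(X) = (X² + X²) + 26 = 2*X² + 26 = 26 + 2*X²)
(j(-33) + 12385) + (-87 - 18)² = ((26 + 2*(-33)²) + 12385) + (-87 - 18)² = ((26 + 2*1089) + 12385) + (-105)² = ((26 + 2178) + 12385) + 11025 = (2204 + 12385) + 11025 = 14589 + 11025 = 25614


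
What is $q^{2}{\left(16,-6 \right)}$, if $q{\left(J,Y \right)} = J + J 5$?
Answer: $9216$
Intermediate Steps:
$q{\left(J,Y \right)} = 6 J$ ($q{\left(J,Y \right)} = J + 5 J = 6 J$)
$q^{2}{\left(16,-6 \right)} = \left(6 \cdot 16\right)^{2} = 96^{2} = 9216$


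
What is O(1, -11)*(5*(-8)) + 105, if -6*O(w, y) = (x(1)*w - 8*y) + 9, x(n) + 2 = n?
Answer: 745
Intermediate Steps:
x(n) = -2 + n
O(w, y) = -3/2 + w/6 + 4*y/3 (O(w, y) = -(((-2 + 1)*w - 8*y) + 9)/6 = -((-w - 8*y) + 9)/6 = -(9 - w - 8*y)/6 = -3/2 + w/6 + 4*y/3)
O(1, -11)*(5*(-8)) + 105 = (-3/2 + (1/6)*1 + (4/3)*(-11))*(5*(-8)) + 105 = (-3/2 + 1/6 - 44/3)*(-40) + 105 = -16*(-40) + 105 = 640 + 105 = 745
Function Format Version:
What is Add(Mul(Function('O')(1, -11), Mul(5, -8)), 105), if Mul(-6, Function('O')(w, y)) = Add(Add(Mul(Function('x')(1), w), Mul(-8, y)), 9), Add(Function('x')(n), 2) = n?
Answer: 745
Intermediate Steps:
Function('x')(n) = Add(-2, n)
Function('O')(w, y) = Add(Rational(-3, 2), Mul(Rational(1, 6), w), Mul(Rational(4, 3), y)) (Function('O')(w, y) = Mul(Rational(-1, 6), Add(Add(Mul(Add(-2, 1), w), Mul(-8, y)), 9)) = Mul(Rational(-1, 6), Add(Add(Mul(-1, w), Mul(-8, y)), 9)) = Mul(Rational(-1, 6), Add(9, Mul(-1, w), Mul(-8, y))) = Add(Rational(-3, 2), Mul(Rational(1, 6), w), Mul(Rational(4, 3), y)))
Add(Mul(Function('O')(1, -11), Mul(5, -8)), 105) = Add(Mul(Add(Rational(-3, 2), Mul(Rational(1, 6), 1), Mul(Rational(4, 3), -11)), Mul(5, -8)), 105) = Add(Mul(Add(Rational(-3, 2), Rational(1, 6), Rational(-44, 3)), -40), 105) = Add(Mul(-16, -40), 105) = Add(640, 105) = 745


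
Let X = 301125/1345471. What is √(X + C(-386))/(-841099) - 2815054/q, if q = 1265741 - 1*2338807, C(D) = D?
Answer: 1407527/536533 - I*√698367638815751/1131674312629 ≈ 2.6234 - 2.3352e-5*I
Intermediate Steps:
q = -1073066 (q = 1265741 - 2338807 = -1073066)
X = 301125/1345471 (X = 301125*(1/1345471) = 301125/1345471 ≈ 0.22381)
√(X + C(-386))/(-841099) - 2815054/q = √(301125/1345471 - 386)/(-841099) - 2815054/(-1073066) = √(-519050681/1345471)*(-1/841099) - 2815054*(-1/1073066) = (I*√698367638815751/1345471)*(-1/841099) + 1407527/536533 = -I*√698367638815751/1131674312629 + 1407527/536533 = 1407527/536533 - I*√698367638815751/1131674312629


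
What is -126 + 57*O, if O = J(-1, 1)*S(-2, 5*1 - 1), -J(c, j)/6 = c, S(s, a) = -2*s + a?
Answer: 2610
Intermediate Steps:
S(s, a) = a - 2*s
J(c, j) = -6*c
O = 48 (O = (-6*(-1))*((5*1 - 1) - 2*(-2)) = 6*((5 - 1) + 4) = 6*(4 + 4) = 6*8 = 48)
-126 + 57*O = -126 + 57*48 = -126 + 2736 = 2610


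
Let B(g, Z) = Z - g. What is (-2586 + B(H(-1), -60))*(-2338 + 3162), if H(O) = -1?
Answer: -2179480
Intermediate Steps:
(-2586 + B(H(-1), -60))*(-2338 + 3162) = (-2586 + (-60 - 1*(-1)))*(-2338 + 3162) = (-2586 + (-60 + 1))*824 = (-2586 - 59)*824 = -2645*824 = -2179480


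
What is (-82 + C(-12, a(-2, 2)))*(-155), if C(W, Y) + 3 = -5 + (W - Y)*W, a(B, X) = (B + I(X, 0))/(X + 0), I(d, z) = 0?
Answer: -6510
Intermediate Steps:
a(B, X) = B/X (a(B, X) = (B + 0)/(X + 0) = B/X)
C(W, Y) = -8 + W*(W - Y) (C(W, Y) = -3 + (-5 + (W - Y)*W) = -3 + (-5 + W*(W - Y)) = -8 + W*(W - Y))
(-82 + C(-12, a(-2, 2)))*(-155) = (-82 + (-8 + (-12)² - 1*(-12)*(-2/2)))*(-155) = (-82 + (-8 + 144 - 1*(-12)*(-2*½)))*(-155) = (-82 + (-8 + 144 - 1*(-12)*(-1)))*(-155) = (-82 + (-8 + 144 - 12))*(-155) = (-82 + 124)*(-155) = 42*(-155) = -6510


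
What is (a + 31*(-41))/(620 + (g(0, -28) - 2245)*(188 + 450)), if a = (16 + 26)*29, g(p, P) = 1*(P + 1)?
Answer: 53/1448916 ≈ 3.6579e-5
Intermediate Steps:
g(p, P) = 1 + P (g(p, P) = 1*(1 + P) = 1 + P)
a = 1218 (a = 42*29 = 1218)
(a + 31*(-41))/(620 + (g(0, -28) - 2245)*(188 + 450)) = (1218 + 31*(-41))/(620 + ((1 - 28) - 2245)*(188 + 450)) = (1218 - 1271)/(620 + (-27 - 2245)*638) = -53/(620 - 2272*638) = -53/(620 - 1449536) = -53/(-1448916) = -53*(-1/1448916) = 53/1448916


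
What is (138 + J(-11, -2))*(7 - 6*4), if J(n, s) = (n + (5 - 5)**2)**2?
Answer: -4403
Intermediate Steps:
J(n, s) = n**2 (J(n, s) = (n + 0**2)**2 = (n + 0)**2 = n**2)
(138 + J(-11, -2))*(7 - 6*4) = (138 + (-11)**2)*(7 - 6*4) = (138 + 121)*(7 - 24) = 259*(-17) = -4403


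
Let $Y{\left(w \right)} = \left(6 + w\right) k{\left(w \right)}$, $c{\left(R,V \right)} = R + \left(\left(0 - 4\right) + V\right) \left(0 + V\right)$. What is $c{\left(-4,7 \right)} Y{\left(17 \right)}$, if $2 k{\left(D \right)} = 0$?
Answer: $0$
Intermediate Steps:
$k{\left(D \right)} = 0$ ($k{\left(D \right)} = \frac{1}{2} \cdot 0 = 0$)
$c{\left(R,V \right)} = R + V \left(-4 + V\right)$ ($c{\left(R,V \right)} = R + \left(\left(0 - 4\right) + V\right) V = R + \left(-4 + V\right) V = R + V \left(-4 + V\right)$)
$Y{\left(w \right)} = 0$ ($Y{\left(w \right)} = \left(6 + w\right) 0 = 0$)
$c{\left(-4,7 \right)} Y{\left(17 \right)} = \left(-4 + 7^{2} - 28\right) 0 = \left(-4 + 49 - 28\right) 0 = 17 \cdot 0 = 0$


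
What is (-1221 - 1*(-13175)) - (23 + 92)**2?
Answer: -1271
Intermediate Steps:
(-1221 - 1*(-13175)) - (23 + 92)**2 = (-1221 + 13175) - 1*115**2 = 11954 - 1*13225 = 11954 - 13225 = -1271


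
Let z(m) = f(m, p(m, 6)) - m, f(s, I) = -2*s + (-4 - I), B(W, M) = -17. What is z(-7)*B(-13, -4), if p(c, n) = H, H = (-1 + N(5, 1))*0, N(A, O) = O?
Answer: -289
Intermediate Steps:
H = 0 (H = (-1 + 1)*0 = 0*0 = 0)
p(c, n) = 0
f(s, I) = -4 - I - 2*s
z(m) = -4 - 3*m (z(m) = (-4 - 1*0 - 2*m) - m = (-4 + 0 - 2*m) - m = (-4 - 2*m) - m = -4 - 3*m)
z(-7)*B(-13, -4) = (-4 - 3*(-7))*(-17) = (-4 + 21)*(-17) = 17*(-17) = -289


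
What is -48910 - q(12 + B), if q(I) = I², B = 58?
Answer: -53810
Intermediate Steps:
-48910 - q(12 + B) = -48910 - (12 + 58)² = -48910 - 1*70² = -48910 - 1*4900 = -48910 - 4900 = -53810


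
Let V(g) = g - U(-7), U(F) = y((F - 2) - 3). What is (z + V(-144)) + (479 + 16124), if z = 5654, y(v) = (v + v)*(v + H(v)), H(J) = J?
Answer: 21537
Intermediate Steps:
y(v) = 4*v² (y(v) = (v + v)*(v + v) = (2*v)*(2*v) = 4*v²)
U(F) = 4*(-5 + F)² (U(F) = 4*((F - 2) - 3)² = 4*((-2 + F) - 3)² = 4*(-5 + F)²)
V(g) = -576 + g (V(g) = g - 4*(-5 - 7)² = g - 4*(-12)² = g - 4*144 = g - 1*576 = g - 576 = -576 + g)
(z + V(-144)) + (479 + 16124) = (5654 + (-576 - 144)) + (479 + 16124) = (5654 - 720) + 16603 = 4934 + 16603 = 21537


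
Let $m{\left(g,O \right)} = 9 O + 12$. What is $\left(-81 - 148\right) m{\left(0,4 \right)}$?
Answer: $-10992$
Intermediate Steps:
$m{\left(g,O \right)} = 12 + 9 O$
$\left(-81 - 148\right) m{\left(0,4 \right)} = \left(-81 - 148\right) \left(12 + 9 \cdot 4\right) = - 229 \left(12 + 36\right) = \left(-229\right) 48 = -10992$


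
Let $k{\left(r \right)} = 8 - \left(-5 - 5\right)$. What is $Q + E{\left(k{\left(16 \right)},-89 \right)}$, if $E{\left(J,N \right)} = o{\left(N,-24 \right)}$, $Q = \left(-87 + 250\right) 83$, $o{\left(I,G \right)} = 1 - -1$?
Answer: $13531$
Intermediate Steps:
$o{\left(I,G \right)} = 2$ ($o{\left(I,G \right)} = 1 + 1 = 2$)
$k{\left(r \right)} = 18$ ($k{\left(r \right)} = 8 - \left(-5 - 5\right) = 8 - -10 = 8 + 10 = 18$)
$Q = 13529$ ($Q = 163 \cdot 83 = 13529$)
$E{\left(J,N \right)} = 2$
$Q + E{\left(k{\left(16 \right)},-89 \right)} = 13529 + 2 = 13531$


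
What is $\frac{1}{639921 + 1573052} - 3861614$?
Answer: $- \frac{8545647518421}{2212973} \approx -3.8616 \cdot 10^{6}$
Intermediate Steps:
$\frac{1}{639921 + 1573052} - 3861614 = \frac{1}{2212973} - 3861614 = - \frac{8545647518421}{2212973}$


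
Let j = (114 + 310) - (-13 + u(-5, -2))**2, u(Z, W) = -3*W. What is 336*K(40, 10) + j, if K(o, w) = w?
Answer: 3735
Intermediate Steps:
j = 375 (j = (114 + 310) - (-13 - 3*(-2))**2 = 424 - (-13 + 6)**2 = 424 - 1*(-7)**2 = 424 - 1*49 = 424 - 49 = 375)
336*K(40, 10) + j = 336*10 + 375 = 3360 + 375 = 3735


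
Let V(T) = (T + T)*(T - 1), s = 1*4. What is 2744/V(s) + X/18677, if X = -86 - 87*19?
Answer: 6400994/56031 ≈ 114.24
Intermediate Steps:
X = -1739 (X = -86 - 1653 = -1739)
s = 4
V(T) = 2*T*(-1 + T) (V(T) = (2*T)*(-1 + T) = 2*T*(-1 + T))
2744/V(s) + X/18677 = 2744/((2*4*(-1 + 4))) - 1739/18677 = 2744/((2*4*3)) - 1739*1/18677 = 2744/24 - 1739/18677 = 2744*(1/24) - 1739/18677 = 343/3 - 1739/18677 = 6400994/56031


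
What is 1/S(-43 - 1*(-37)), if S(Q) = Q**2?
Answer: 1/36 ≈ 0.027778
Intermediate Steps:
1/S(-43 - 1*(-37)) = 1/((-43 - 1*(-37))**2) = 1/((-43 + 37)**2) = 1/((-6)**2) = 1/36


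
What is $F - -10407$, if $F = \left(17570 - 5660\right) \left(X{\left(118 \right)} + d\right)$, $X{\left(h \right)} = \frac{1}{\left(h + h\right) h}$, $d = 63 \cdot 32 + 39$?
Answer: $\frac{340935509223}{13924} \approx 2.4485 \cdot 10^{7}$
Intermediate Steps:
$d = 2055$ ($d = 2016 + 39 = 2055$)
$X{\left(h \right)} = \frac{1}{2 h^{2}}$ ($X{\left(h \right)} = \frac{1}{2 h h} = \frac{\frac{1}{2} \frac{1}{h}}{h} = \frac{1}{2 h^{2}}$)
$F = \frac{340790602155}{13924}$ ($F = \left(17570 - 5660\right) \left(\frac{1}{2 \cdot 13924} + 2055\right) = 11910 \left(\frac{1}{2} \cdot \frac{1}{13924} + 2055\right) = 11910 \left(\frac{1}{27848} + 2055\right) = 11910 \cdot \frac{57227641}{27848} = \frac{340790602155}{13924} \approx 2.4475 \cdot 10^{7}$)
$F - -10407 = \frac{340790602155}{13924} - -10407 = \frac{340790602155}{13924} + 10407 = \frac{340935509223}{13924}$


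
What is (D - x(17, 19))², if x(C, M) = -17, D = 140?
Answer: 24649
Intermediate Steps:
(D - x(17, 19))² = (140 - 1*(-17))² = (140 + 17)² = 157² = 24649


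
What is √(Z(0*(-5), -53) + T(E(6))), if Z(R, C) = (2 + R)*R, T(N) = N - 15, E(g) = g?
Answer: 3*I ≈ 3.0*I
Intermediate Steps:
T(N) = -15 + N
Z(R, C) = R*(2 + R)
√(Z(0*(-5), -53) + T(E(6))) = √((0*(-5))*(2 + 0*(-5)) + (-15 + 6)) = √(0*(2 + 0) - 9) = √(0*2 - 9) = √(0 - 9) = √(-9) = 3*I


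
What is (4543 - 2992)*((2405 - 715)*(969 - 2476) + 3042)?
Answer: -3945415188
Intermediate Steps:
(4543 - 2992)*((2405 - 715)*(969 - 2476) + 3042) = 1551*(1690*(-1507) + 3042) = 1551*(-2546830 + 3042) = 1551*(-2543788) = -3945415188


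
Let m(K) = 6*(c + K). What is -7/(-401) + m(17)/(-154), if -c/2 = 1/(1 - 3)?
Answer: -21115/30877 ≈ -0.68384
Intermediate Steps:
c = 1 (c = -2/(1 - 3) = -2/(-2) = -2*(-1/2) = 1)
m(K) = 6 + 6*K (m(K) = 6*(1 + K) = 6 + 6*K)
-7/(-401) + m(17)/(-154) = -7/(-401) + (6 + 6*17)/(-154) = -7*(-1/401) + (6 + 102)*(-1/154) = 7/401 + 108*(-1/154) = 7/401 - 54/77 = -21115/30877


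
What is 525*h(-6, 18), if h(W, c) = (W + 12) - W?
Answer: 6300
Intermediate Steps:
h(W, c) = 12 (h(W, c) = (12 + W) - W = 12)
525*h(-6, 18) = 525*12 = 6300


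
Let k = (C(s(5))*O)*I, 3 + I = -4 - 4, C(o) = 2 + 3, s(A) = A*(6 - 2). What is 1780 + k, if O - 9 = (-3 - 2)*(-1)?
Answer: 1010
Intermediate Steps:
s(A) = 4*A (s(A) = A*4 = 4*A)
C(o) = 5
I = -11 (I = -3 + (-4 - 4) = -3 - 8 = -11)
O = 14 (O = 9 + (-3 - 2)*(-1) = 9 - 5*(-1) = 9 + 5 = 14)
k = -770 (k = (5*14)*(-11) = 70*(-11) = -770)
1780 + k = 1780 - 770 = 1010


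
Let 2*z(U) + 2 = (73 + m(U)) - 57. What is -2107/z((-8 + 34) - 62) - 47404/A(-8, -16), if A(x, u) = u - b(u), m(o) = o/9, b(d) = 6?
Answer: 95333/55 ≈ 1733.3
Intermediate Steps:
m(o) = o/9 (m(o) = o*(⅑) = o/9)
A(x, u) = -6 + u (A(x, u) = u - 1*6 = u - 6 = -6 + u)
z(U) = 7 + U/18 (z(U) = -1 + ((73 + U/9) - 57)/2 = -1 + (16 + U/9)/2 = -1 + (8 + U/18) = 7 + U/18)
-2107/z((-8 + 34) - 62) - 47404/A(-8, -16) = -2107/(7 + ((-8 + 34) - 62)/18) - 47404/(-6 - 16) = -2107/(7 + (26 - 62)/18) - 47404/(-22) = -2107/(7 + (1/18)*(-36)) - 47404*(-1/22) = -2107/(7 - 2) + 23702/11 = -2107/5 + 23702/11 = 95333/55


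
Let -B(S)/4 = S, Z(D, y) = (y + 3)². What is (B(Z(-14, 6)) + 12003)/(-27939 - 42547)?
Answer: -11679/70486 ≈ -0.16569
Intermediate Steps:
Z(D, y) = (3 + y)²
B(S) = -4*S
(B(Z(-14, 6)) + 12003)/(-27939 - 42547) = (-4*(3 + 6)² + 12003)/(-27939 - 42547) = (-4*9² + 12003)/(-70486) = (-4*81 + 12003)*(-1/70486) = (-324 + 12003)*(-1/70486) = 11679*(-1/70486) = -11679/70486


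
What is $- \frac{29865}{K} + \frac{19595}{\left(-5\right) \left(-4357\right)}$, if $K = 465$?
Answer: $- \frac{8553298}{135067} \approx -63.326$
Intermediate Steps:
$- \frac{29865}{K} + \frac{19595}{\left(-5\right) \left(-4357\right)} = - \frac{29865}{465} + \frac{19595}{\left(-5\right) \left(-4357\right)} = \left(-29865\right) \frac{1}{465} + \frac{19595}{21785} = - \frac{1991}{31} + 19595 \cdot \frac{1}{21785} = - \frac{1991}{31} + \frac{3919}{4357} = - \frac{8553298}{135067}$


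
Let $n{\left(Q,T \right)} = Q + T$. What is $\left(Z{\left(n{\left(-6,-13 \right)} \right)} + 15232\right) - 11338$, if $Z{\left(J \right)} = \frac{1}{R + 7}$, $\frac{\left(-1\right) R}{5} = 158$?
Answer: $\frac{3049001}{783} \approx 3894.0$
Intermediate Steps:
$R = -790$ ($R = \left(-5\right) 158 = -790$)
$Z{\left(J \right)} = - \frac{1}{783}$ ($Z{\left(J \right)} = \frac{1}{-790 + 7} = \frac{1}{-783} = - \frac{1}{783}$)
$\left(Z{\left(n{\left(-6,-13 \right)} \right)} + 15232\right) - 11338 = \left(- \frac{1}{783} + 15232\right) - 11338 = \frac{11926655}{783} - 11338 = \frac{3049001}{783}$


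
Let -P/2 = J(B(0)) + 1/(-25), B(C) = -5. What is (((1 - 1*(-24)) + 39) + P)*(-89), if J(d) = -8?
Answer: -178178/25 ≈ -7127.1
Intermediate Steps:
P = 402/25 (P = -2*(-8 + 1/(-25)) = -2*(-8 - 1/25) = -2*(-201/25) = 402/25 ≈ 16.080)
(((1 - 1*(-24)) + 39) + P)*(-89) = (((1 - 1*(-24)) + 39) + 402/25)*(-89) = (((1 + 24) + 39) + 402/25)*(-89) = ((25 + 39) + 402/25)*(-89) = (64 + 402/25)*(-89) = (2002/25)*(-89) = -178178/25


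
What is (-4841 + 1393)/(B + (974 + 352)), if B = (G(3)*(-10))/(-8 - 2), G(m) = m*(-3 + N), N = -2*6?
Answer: -3448/1281 ≈ -2.6916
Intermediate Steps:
N = -12
G(m) = -15*m (G(m) = m*(-3 - 12) = m*(-15) = -15*m)
B = -45 (B = (-15*3*(-10))/(-8 - 2) = -45*(-10)/(-10) = 450*(-⅒) = -45)
(-4841 + 1393)/(B + (974 + 352)) = (-4841 + 1393)/(-45 + (974 + 352)) = -3448/(-45 + 1326) = -3448/1281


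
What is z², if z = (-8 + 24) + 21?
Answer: 1369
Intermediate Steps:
z = 37 (z = 16 + 21 = 37)
z² = 37² = 1369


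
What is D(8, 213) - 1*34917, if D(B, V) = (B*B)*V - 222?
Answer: -21507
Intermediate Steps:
D(B, V) = -222 + V*B² (D(B, V) = B²*V - 222 = V*B² - 222 = -222 + V*B²)
D(8, 213) - 1*34917 = (-222 + 213*8²) - 1*34917 = (-222 + 213*64) - 34917 = (-222 + 13632) - 34917 = 13410 - 34917 = -21507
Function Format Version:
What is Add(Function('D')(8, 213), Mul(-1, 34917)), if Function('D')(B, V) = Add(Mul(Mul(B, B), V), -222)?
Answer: -21507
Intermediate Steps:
Function('D')(B, V) = Add(-222, Mul(V, Pow(B, 2))) (Function('D')(B, V) = Add(Mul(Pow(B, 2), V), -222) = Add(Mul(V, Pow(B, 2)), -222) = Add(-222, Mul(V, Pow(B, 2))))
Add(Function('D')(8, 213), Mul(-1, 34917)) = Add(Add(-222, Mul(213, Pow(8, 2))), Mul(-1, 34917)) = Add(Add(-222, Mul(213, 64)), -34917) = Add(Add(-222, 13632), -34917) = Add(13410, -34917) = -21507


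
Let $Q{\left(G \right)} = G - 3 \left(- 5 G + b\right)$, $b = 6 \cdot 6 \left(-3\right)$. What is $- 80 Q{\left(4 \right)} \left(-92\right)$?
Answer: $2855680$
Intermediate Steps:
$b = -108$ ($b = 36 \left(-3\right) = -108$)
$Q{\left(G \right)} = 324 + 16 G$ ($Q{\left(G \right)} = G - 3 \left(- 5 G - 108\right) = G - 3 \left(-108 - 5 G\right) = G + \left(324 + 15 G\right) = 324 + 16 G$)
$- 80 Q{\left(4 \right)} \left(-92\right) = - 80 \left(324 + 16 \cdot 4\right) \left(-92\right) = - 80 \left(324 + 64\right) \left(-92\right) = \left(-80\right) 388 \left(-92\right) = \left(-31040\right) \left(-92\right) = 2855680$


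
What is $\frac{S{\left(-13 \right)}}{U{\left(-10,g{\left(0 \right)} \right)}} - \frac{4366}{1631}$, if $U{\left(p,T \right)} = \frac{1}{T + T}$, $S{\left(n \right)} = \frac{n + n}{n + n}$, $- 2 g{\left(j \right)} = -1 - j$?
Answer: $- \frac{2735}{1631} \approx -1.6769$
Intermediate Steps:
$g{\left(j \right)} = \frac{1}{2} + \frac{j}{2}$ ($g{\left(j \right)} = - \frac{-1 - j}{2} = \frac{1}{2} + \frac{j}{2}$)
$S{\left(n \right)} = 1$ ($S{\left(n \right)} = \frac{2 n}{2 n} = 2 n \frac{1}{2 n} = 1$)
$U{\left(p,T \right)} = \frac{1}{2 T}$
$\frac{S{\left(-13 \right)}}{U{\left(-10,g{\left(0 \right)} \right)}} - \frac{4366}{1631} = 1 \frac{1}{\frac{1}{2} \frac{1}{\frac{1}{2} + \frac{1}{2} \cdot 0}} - \frac{4366}{1631} = 1 \frac{1}{\frac{1}{2} \frac{1}{\frac{1}{2} + 0}} - \frac{4366}{1631} = 1 \frac{1}{\frac{1}{2} \frac{1}{\frac{1}{2}}} - \frac{4366}{1631} = 1 \frac{1}{\frac{1}{2} \cdot 2} - \frac{4366}{1631} = 1 \cdot 1^{-1} - \frac{4366}{1631} = 1 \cdot 1 - \frac{4366}{1631} = 1 - \frac{4366}{1631} = - \frac{2735}{1631}$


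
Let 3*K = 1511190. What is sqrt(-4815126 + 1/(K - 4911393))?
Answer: I*sqrt(93545827244492460357)/4407663 ≈ 2194.3*I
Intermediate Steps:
K = 503730 (K = (1/3)*1511190 = 503730)
sqrt(-4815126 + 1/(K - 4911393)) = sqrt(-4815126 + 1/(503730 - 4911393)) = sqrt(-4815126 + 1/(-4407663)) = sqrt(-4815126 - 1/4407663) = sqrt(-21223452710539/4407663) = I*sqrt(93545827244492460357)/4407663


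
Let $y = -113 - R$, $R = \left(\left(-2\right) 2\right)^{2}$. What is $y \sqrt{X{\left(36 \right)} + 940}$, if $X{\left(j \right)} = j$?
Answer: $- 516 \sqrt{61} \approx -4030.1$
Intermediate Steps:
$R = 16$ ($R = \left(-4\right)^{2} = 16$)
$y = -129$ ($y = -113 - 16 = -129$)
$y \sqrt{X{\left(36 \right)} + 940} = - 129 \sqrt{36 + 940} = - 129 \sqrt{976} = - 129 \cdot 4 \sqrt{61} = - 516 \sqrt{61}$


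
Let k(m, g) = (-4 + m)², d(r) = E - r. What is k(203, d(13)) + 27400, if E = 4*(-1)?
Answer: 67001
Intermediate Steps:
E = -4
d(r) = -4 - r
k(203, d(13)) + 27400 = (-4 + 203)² + 27400 = 199² + 27400 = 39601 + 27400 = 67001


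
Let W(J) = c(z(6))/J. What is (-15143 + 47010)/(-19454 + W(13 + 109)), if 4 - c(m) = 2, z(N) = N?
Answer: -1943887/1186693 ≈ -1.6381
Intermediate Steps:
c(m) = 2 (c(m) = 4 - 1*2 = 4 - 2 = 2)
W(J) = 2/J
(-15143 + 47010)/(-19454 + W(13 + 109)) = (-15143 + 47010)/(-19454 + 2/(13 + 109)) = 31867/(-19454 + 2/122) = 31867/(-19454 + 2*(1/122)) = 31867/(-19454 + 1/61) = 31867/(-1186693/61) = 31867*(-61/1186693) = -1943887/1186693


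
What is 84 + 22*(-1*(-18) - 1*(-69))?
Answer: 1998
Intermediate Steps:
84 + 22*(-1*(-18) - 1*(-69)) = 84 + 22*(18 + 69) = 84 + 22*87 = 84 + 1914 = 1998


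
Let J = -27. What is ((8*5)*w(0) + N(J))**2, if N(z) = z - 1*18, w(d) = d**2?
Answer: 2025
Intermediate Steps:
N(z) = -18 + z (N(z) = z - 18 = -18 + z)
((8*5)*w(0) + N(J))**2 = ((8*5)*0**2 + (-18 - 27))**2 = (40*0 - 45)**2 = (0 - 45)**2 = (-45)**2 = 2025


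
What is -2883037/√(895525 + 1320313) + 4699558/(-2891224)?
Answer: -2349779/1445612 - 2883037*√2215838/2215838 ≈ -1938.4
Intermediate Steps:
-2883037/√(895525 + 1320313) + 4699558/(-2891224) = -2883037*√2215838/2215838 + 4699558*(-1/2891224) = -2883037*√2215838/2215838 - 2349779/1445612 = -2349779/1445612 - 2883037*√2215838/2215838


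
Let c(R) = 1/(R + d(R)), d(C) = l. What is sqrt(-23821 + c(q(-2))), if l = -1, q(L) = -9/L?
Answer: I*sqrt(1167215)/7 ≈ 154.34*I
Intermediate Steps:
d(C) = -1
c(R) = 1/(-1 + R) (c(R) = 1/(R - 1) = 1/(-1 + R))
sqrt(-23821 + c(q(-2))) = sqrt(-23821 + 1/(-1 - 9/(-2))) = sqrt(-23821 + 1/(-1 - 9*(-1/2))) = sqrt(-23821 + 1/(-1 + 9/2)) = sqrt(-23821 + 1/(7/2)) = sqrt(-23821 + 2/7) = sqrt(-166745/7) = I*sqrt(1167215)/7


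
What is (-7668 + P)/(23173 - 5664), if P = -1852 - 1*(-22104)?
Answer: 12584/17509 ≈ 0.71872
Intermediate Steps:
P = 20252 (P = -1852 + 22104 = 20252)
(-7668 + P)/(23173 - 5664) = (-7668 + 20252)/(23173 - 5664) = 12584/17509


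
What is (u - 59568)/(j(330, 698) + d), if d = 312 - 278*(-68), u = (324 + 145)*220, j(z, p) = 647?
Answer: 43612/19863 ≈ 2.1956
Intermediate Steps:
u = 103180 (u = 469*220 = 103180)
d = 19216 (d = 312 + 18904 = 19216)
(u - 59568)/(j(330, 698) + d) = (103180 - 59568)/(647 + 19216) = 43612/19863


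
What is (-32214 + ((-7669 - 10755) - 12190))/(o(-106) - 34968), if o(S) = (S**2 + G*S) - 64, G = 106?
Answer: 15707/8758 ≈ 1.7934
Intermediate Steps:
o(S) = -64 + S**2 + 106*S (o(S) = (S**2 + 106*S) - 64 = -64 + S**2 + 106*S)
(-32214 + ((-7669 - 10755) - 12190))/(o(-106) - 34968) = (-32214 + ((-7669 - 10755) - 12190))/((-64 + (-106)**2 + 106*(-106)) - 34968) = (-32214 + (-18424 - 12190))/((-64 + 11236 - 11236) - 34968) = (-32214 - 30614)/(-64 - 34968) = -62828/(-35032) = -62828*(-1/35032) = 15707/8758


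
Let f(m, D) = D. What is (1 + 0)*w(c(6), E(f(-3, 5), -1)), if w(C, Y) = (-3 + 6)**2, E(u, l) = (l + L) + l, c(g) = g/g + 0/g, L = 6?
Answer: 9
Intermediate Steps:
c(g) = 1 (c(g) = 1 + 0 = 1)
E(u, l) = 6 + 2*l (E(u, l) = (l + 6) + l = (6 + l) + l = 6 + 2*l)
w(C, Y) = 9 (w(C, Y) = 3**2 = 9)
(1 + 0)*w(c(6), E(f(-3, 5), -1)) = (1 + 0)*9 = 1*9 = 9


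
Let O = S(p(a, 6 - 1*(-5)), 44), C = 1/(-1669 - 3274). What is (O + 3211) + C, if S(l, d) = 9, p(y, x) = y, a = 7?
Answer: 15916459/4943 ≈ 3220.0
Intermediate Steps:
C = -1/4943 (C = 1/(-4943) = -1/4943 ≈ -0.00020231)
O = 9
(O + 3211) + C = (9 + 3211) - 1/4943 = 3220 - 1/4943 = 15916459/4943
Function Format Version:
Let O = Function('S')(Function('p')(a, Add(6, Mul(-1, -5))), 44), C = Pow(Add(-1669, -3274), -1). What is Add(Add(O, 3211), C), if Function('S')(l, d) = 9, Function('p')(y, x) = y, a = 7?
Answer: Rational(15916459, 4943) ≈ 3220.0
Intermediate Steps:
C = Rational(-1, 4943) (C = Pow(-4943, -1) = Rational(-1, 4943) ≈ -0.00020231)
O = 9
Add(Add(O, 3211), C) = Add(Add(9, 3211), Rational(-1, 4943)) = Add(3220, Rational(-1, 4943)) = Rational(15916459, 4943)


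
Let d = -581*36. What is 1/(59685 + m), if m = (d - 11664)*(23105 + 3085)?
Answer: -1/853210515 ≈ -1.1720e-9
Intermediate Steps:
d = -20916
m = -853270200 (m = (-20916 - 11664)*(23105 + 3085) = -32580*26190 = -853270200)
1/(59685 + m) = 1/(59685 - 853270200) = 1/(-853210515) = -1/853210515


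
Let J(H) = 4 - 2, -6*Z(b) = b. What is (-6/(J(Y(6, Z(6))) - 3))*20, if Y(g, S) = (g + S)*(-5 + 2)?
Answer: 120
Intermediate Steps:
Z(b) = -b/6
Y(g, S) = -3*S - 3*g (Y(g, S) = (S + g)*(-3) = -3*S - 3*g)
J(H) = 2
(-6/(J(Y(6, Z(6))) - 3))*20 = (-6/(2 - 3))*20 = (-6/(-1))*20 = -1*(-6)*20 = 6*20 = 120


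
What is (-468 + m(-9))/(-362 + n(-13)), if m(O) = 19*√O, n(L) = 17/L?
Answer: 6084/4723 - 741*I/4723 ≈ 1.2882 - 0.15689*I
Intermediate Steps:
(-468 + m(-9))/(-362 + n(-13)) = (-468 + 19*√(-9))/(-362 + 17/(-13)) = (-468 + 19*(3*I))/(-362 + 17*(-1/13)) = (-468 + 57*I)/(-362 - 17/13) = (-468 + 57*I)/(-4723/13) = (-468 + 57*I)*(-13/4723) = 6084/4723 - 741*I/4723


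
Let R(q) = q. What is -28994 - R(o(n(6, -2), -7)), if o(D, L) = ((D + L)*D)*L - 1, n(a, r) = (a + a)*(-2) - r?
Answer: -24527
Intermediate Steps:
n(a, r) = -r - 4*a (n(a, r) = (2*a)*(-2) - r = -4*a - r = -r - 4*a)
o(D, L) = -1 + D*L*(D + L) (o(D, L) = (D*(D + L))*L - 1 = D*L*(D + L) - 1 = -1 + D*L*(D + L))
-28994 - R(o(n(6, -2), -7)) = -28994 - (-1 + (-1*(-2) - 4*6)*(-7)² - 7*(-1*(-2) - 4*6)²) = -28994 - (-1 + (2 - 24)*49 - 7*(2 - 24)²) = -28994 - (-1 - 22*49 - 7*(-22)²) = -28994 - (-1 - 1078 - 7*484) = -28994 - (-1 - 1078 - 3388) = -28994 - 1*(-4467) = -28994 + 4467 = -24527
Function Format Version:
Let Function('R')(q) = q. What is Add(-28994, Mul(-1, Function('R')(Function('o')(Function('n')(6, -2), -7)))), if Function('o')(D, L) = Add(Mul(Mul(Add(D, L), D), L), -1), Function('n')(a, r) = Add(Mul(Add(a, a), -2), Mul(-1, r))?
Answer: -24527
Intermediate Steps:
Function('n')(a, r) = Add(Mul(-1, r), Mul(-4, a)) (Function('n')(a, r) = Add(Mul(Mul(2, a), -2), Mul(-1, r)) = Add(Mul(-4, a), Mul(-1, r)) = Add(Mul(-1, r), Mul(-4, a)))
Function('o')(D, L) = Add(-1, Mul(D, L, Add(D, L))) (Function('o')(D, L) = Add(Mul(Mul(D, Add(D, L)), L), -1) = Add(Mul(D, L, Add(D, L)), -1) = Add(-1, Mul(D, L, Add(D, L))))
Add(-28994, Mul(-1, Function('R')(Function('o')(Function('n')(6, -2), -7)))) = Add(-28994, Mul(-1, Add(-1, Mul(Add(Mul(-1, -2), Mul(-4, 6)), Pow(-7, 2)), Mul(-7, Pow(Add(Mul(-1, -2), Mul(-4, 6)), 2))))) = Add(-28994, Mul(-1, Add(-1, Mul(Add(2, -24), 49), Mul(-7, Pow(Add(2, -24), 2))))) = Add(-28994, Mul(-1, Add(-1, Mul(-22, 49), Mul(-7, Pow(-22, 2))))) = Add(-28994, Mul(-1, Add(-1, -1078, Mul(-7, 484)))) = Add(-28994, Mul(-1, Add(-1, -1078, -3388))) = Add(-28994, Mul(-1, -4467)) = Add(-28994, 4467) = -24527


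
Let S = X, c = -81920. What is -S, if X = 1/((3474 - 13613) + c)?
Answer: 1/92059 ≈ 1.0863e-5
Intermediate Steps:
X = -1/92059 (X = 1/((3474 - 13613) - 81920) = 1/(-10139 - 81920) = 1/(-92059) = -1/92059 ≈ -1.0863e-5)
S = -1/92059 ≈ -1.0863e-5
-S = -1*(-1/92059) = 1/92059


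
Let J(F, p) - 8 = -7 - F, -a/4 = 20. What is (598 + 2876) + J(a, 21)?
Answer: 3555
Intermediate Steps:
a = -80 (a = -4*20 = -80)
J(F, p) = 1 - F (J(F, p) = 8 + (-7 - F) = 1 - F)
(598 + 2876) + J(a, 21) = (598 + 2876) + (1 - 1*(-80)) = 3474 + (1 + 80) = 3474 + 81 = 3555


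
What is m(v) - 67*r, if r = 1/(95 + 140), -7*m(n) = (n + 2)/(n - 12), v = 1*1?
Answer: -4454/18095 ≈ -0.24615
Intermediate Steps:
v = 1
m(n) = -(2 + n)/(7*(-12 + n)) (m(n) = -(n + 2)/(7*(n - 12)) = -(2 + n)/(7*(-12 + n)))
r = 1/235 ≈ 0.0042553
m(v) - 67*r = (-2 - 1*1)/(7*(-12 + 1)) - 67*1/235 = (1/7)*(-2 - 1)/(-11) - 67/235 = (1/7)*(-1/11)*(-3) - 67/235 = 3/77 - 67/235 = -4454/18095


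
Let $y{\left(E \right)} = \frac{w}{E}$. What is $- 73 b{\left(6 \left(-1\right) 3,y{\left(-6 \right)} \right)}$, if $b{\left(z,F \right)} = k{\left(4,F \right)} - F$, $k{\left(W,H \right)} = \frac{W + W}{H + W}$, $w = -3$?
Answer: $- \frac{1679}{18} \approx -93.278$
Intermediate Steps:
$k{\left(W,H \right)} = \frac{2 W}{H + W}$
$y{\left(E \right)} = - \frac{3}{E}$
$b{\left(z,F \right)} = - F + \frac{8}{4 + F}$ ($b{\left(z,F \right)} = 2 \cdot 4 \frac{1}{F + 4} - F = 2 \cdot 4 \frac{1}{4 + F} - F = \frac{8}{4 + F} - F = - F + \frac{8}{4 + F}$)
$- 73 b{\left(6 \left(-1\right) 3,y{\left(-6 \right)} \right)} = - 73 \frac{8 - - \frac{3}{-6} \left(4 - \frac{3}{-6}\right)}{4 - \frac{3}{-6}} = - 73 \frac{8 - \left(-3\right) \left(- \frac{1}{6}\right) \left(4 - - \frac{1}{2}\right)}{4 - - \frac{1}{2}} = - 73 \frac{8 - \frac{4 + \frac{1}{2}}{2}}{4 + \frac{1}{2}} = - 73 \frac{8 - \frac{1}{2} \cdot \frac{9}{2}}{\frac{9}{2}} = - 73 \frac{2 \left(8 - \frac{9}{4}\right)}{9} = - 73 \cdot \frac{2}{9} \cdot \frac{23}{4} = \left(-73\right) \frac{23}{18} = - \frac{1679}{18}$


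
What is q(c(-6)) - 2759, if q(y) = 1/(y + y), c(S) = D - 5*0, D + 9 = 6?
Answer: -16555/6 ≈ -2759.2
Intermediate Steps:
D = -3 (D = -9 + 6 = -3)
c(S) = -3 (c(S) = -3 - 5*0 = -3 + 0 = -3)
q(y) = 1/(2*y)
q(c(-6)) - 2759 = (1/2)/(-3) - 2759 = (1/2)*(-1/3) - 2759 = -1/6 - 2759 = -16555/6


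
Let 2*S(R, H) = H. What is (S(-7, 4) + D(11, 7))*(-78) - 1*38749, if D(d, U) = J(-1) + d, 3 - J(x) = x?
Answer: -40075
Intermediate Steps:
J(x) = 3 - x
S(R, H) = H/2
D(d, U) = 4 + d (D(d, U) = (3 - 1*(-1)) + d = (3 + 1) + d = 4 + d)
(S(-7, 4) + D(11, 7))*(-78) - 1*38749 = ((½)*4 + (4 + 11))*(-78) - 1*38749 = (2 + 15)*(-78) - 38749 = 17*(-78) - 38749 = -1326 - 38749 = -40075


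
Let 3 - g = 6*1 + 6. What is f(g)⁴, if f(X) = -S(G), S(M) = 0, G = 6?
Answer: 0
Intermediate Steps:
g = -9 (g = 3 - (6*1 + 6) = 3 - (6 + 6) = 3 - 1*12 = 3 - 12 = -9)
f(X) = 0 (f(X) = -1*0 = 0)
f(g)⁴ = 0⁴ = 0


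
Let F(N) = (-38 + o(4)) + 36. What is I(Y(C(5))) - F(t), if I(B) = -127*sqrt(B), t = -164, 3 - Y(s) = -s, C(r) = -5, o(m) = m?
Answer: -2 - 127*I*sqrt(2) ≈ -2.0 - 179.61*I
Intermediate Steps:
Y(s) = 3 + s (Y(s) = 3 - (-1)*s = 3 + s)
F(N) = 2 (F(N) = (-38 + 4) + 36 = -34 + 36 = 2)
I(Y(C(5))) - F(t) = -127*sqrt(3 - 5) - 1*2 = -127*I*sqrt(2) - 2 = -2 - 127*I*sqrt(2)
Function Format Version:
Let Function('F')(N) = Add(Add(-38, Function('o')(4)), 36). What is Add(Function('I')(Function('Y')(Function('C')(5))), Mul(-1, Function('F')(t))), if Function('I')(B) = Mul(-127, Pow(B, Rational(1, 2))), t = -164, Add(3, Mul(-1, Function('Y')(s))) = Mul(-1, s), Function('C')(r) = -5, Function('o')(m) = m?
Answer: Add(-2, Mul(-127, I, Pow(2, Rational(1, 2)))) ≈ Add(-2.0000, Mul(-179.61, I))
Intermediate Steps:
Function('Y')(s) = Add(3, s) (Function('Y')(s) = Add(3, Mul(-1, Mul(-1, s))) = Add(3, s))
Function('F')(N) = 2 (Function('F')(N) = Add(Add(-38, 4), 36) = Add(-34, 36) = 2)
Add(Function('I')(Function('Y')(Function('C')(5))), Mul(-1, Function('F')(t))) = Add(Mul(-127, Pow(Add(3, -5), Rational(1, 2))), Mul(-1, 2)) = Add(Mul(-127, Pow(-2, Rational(1, 2))), -2) = Add(Mul(-127, Mul(I, Pow(2, Rational(1, 2)))), -2) = Add(Mul(-127, I, Pow(2, Rational(1, 2))), -2) = Add(-2, Mul(-127, I, Pow(2, Rational(1, 2))))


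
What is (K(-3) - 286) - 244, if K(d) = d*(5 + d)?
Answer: -536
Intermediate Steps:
(K(-3) - 286) - 244 = (-3*(5 - 3) - 286) - 244 = (-3*2 - 286) - 244 = (-6 - 286) - 244 = -292 - 244 = -536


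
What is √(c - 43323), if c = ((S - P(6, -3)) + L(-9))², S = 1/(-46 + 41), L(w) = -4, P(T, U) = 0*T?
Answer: I*√1082634/5 ≈ 208.1*I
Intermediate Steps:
P(T, U) = 0
S = -⅕ (S = 1/(-5) = -⅕ ≈ -0.20000)
c = 441/25 (c = ((-⅕ - 1*0) - 4)² = ((-⅕ + 0) - 4)² = (-⅕ - 4)² = (-21/5)² = 441/25 ≈ 17.640)
√(c - 43323) = √(441/25 - 43323) = √(-1082634/25) = I*√1082634/5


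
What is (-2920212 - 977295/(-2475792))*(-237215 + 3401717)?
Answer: -115549657377703241/12504 ≈ -9.2410e+12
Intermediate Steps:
(-2920212 - 977295/(-2475792))*(-237215 + 3401717) = (-2920212 - 977295*(-1/2475792))*3164502 = (-2920212 + 29615/75024)*3164502 = -219085955473/75024*3164502 = -115549657377703241/12504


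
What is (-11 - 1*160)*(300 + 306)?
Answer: -103626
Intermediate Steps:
(-11 - 1*160)*(300 + 306) = (-11 - 160)*606 = -171*606 = -103626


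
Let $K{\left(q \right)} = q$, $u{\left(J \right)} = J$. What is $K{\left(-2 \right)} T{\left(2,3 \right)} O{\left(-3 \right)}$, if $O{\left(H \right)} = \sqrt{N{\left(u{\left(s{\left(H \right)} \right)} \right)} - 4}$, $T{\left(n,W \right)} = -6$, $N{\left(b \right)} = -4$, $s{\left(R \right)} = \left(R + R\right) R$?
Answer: $24 i \sqrt{2} \approx 33.941 i$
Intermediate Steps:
$s{\left(R \right)} = 2 R^{2}$ ($s{\left(R \right)} = 2 R R = 2 R^{2}$)
$O{\left(H \right)} = 2 i \sqrt{2}$ ($O{\left(H \right)} = \sqrt{-4 - 4} = \sqrt{-8} = 2 i \sqrt{2}$)
$K{\left(-2 \right)} T{\left(2,3 \right)} O{\left(-3 \right)} = \left(-2\right) \left(-6\right) 2 i \sqrt{2} = 12 \cdot 2 i \sqrt{2} = 24 i \sqrt{2}$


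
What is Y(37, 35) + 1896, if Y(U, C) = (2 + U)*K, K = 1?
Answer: 1935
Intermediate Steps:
Y(U, C) = 2 + U (Y(U, C) = (2 + U)*1 = 2 + U)
Y(37, 35) + 1896 = (2 + 37) + 1896 = 39 + 1896 = 1935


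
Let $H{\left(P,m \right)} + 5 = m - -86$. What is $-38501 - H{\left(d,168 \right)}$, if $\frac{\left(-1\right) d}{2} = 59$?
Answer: $-38750$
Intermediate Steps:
$d = -118$ ($d = \left(-2\right) 59 = -118$)
$H{\left(P,m \right)} = 81 + m$ ($H{\left(P,m \right)} = -5 + \left(m - -86\right) = -5 + \left(m + 86\right) = -5 + \left(86 + m\right) = 81 + m$)
$-38501 - H{\left(d,168 \right)} = -38501 - \left(81 + 168\right) = -38501 - 249 = -38750$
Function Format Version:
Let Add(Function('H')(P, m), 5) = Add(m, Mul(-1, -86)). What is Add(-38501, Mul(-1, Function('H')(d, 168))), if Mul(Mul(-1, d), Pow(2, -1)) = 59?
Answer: -38750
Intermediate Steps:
d = -118 (d = Mul(-2, 59) = -118)
Function('H')(P, m) = Add(81, m) (Function('H')(P, m) = Add(-5, Add(m, Mul(-1, -86))) = Add(-5, Add(m, 86)) = Add(-5, Add(86, m)) = Add(81, m))
Add(-38501, Mul(-1, Function('H')(d, 168))) = Add(-38501, Mul(-1, Add(81, 168))) = Add(-38501, Mul(-1, 249)) = Add(-38501, -249) = -38750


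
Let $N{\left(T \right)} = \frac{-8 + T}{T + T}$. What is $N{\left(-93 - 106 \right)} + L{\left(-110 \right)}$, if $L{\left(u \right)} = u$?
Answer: $- \frac{43573}{398} \approx -109.48$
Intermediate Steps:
$N{\left(T \right)} = \frac{-8 + T}{2 T}$
$N{\left(-93 - 106 \right)} + L{\left(-110 \right)} = \frac{-8 - 199}{2 \left(-93 - 106\right)} - 110 = \frac{-8 - 199}{2 \left(-199\right)} - 110 = \frac{1}{2} \left(- \frac{1}{199}\right) \left(-207\right) - 110 = \frac{207}{398} - 110 = - \frac{43573}{398}$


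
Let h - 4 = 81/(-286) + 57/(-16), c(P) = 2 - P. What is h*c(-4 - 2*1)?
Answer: 353/286 ≈ 1.2343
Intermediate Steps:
h = 353/2288 (h = 4 + (81/(-286) + 57/(-16)) = 4 + (81*(-1/286) + 57*(-1/16)) = 4 + (-81/286 - 57/16) = 4 - 8799/2288 = 353/2288 ≈ 0.15428)
h*c(-4 - 2*1) = 353*(2 - (-4 - 2*1))/2288 = 353*(2 - (-4 - 2))/2288 = 353*(2 - 1*(-6))/2288 = 353*(2 + 6)/2288 = (353/2288)*8 = 353/286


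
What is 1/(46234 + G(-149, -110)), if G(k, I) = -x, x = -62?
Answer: 1/46296 ≈ 2.1600e-5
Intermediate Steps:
G(k, I) = 62 (G(k, I) = -1*(-62) = 62)
1/(46234 + G(-149, -110)) = 1/(46234 + 62) = 1/46296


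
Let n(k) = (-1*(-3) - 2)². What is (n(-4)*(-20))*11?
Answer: -220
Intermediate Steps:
n(k) = 1 (n(k) = (3 - 2)² = 1² = 1)
(n(-4)*(-20))*11 = (1*(-20))*11 = -20*11 = -220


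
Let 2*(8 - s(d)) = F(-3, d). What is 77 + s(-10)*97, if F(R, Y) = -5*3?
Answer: 3161/2 ≈ 1580.5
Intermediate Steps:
F(R, Y) = -15
s(d) = 31/2 (s(d) = 8 - ½*(-15) = 8 + 15/2 = 31/2)
77 + s(-10)*97 = 77 + (31/2)*97 = 77 + 3007/2 = 3161/2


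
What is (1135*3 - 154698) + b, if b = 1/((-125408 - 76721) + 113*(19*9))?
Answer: -27657268159/182806 ≈ -1.5129e+5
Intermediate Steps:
b = -1/182806 (b = 1/(-202129 + 113*171) = 1/(-202129 + 19323) = 1/(-182806) = -1/182806 ≈ -5.4703e-6)
(1135*3 - 154698) + b = (1135*3 - 154698) - 1/182806 = (3405 - 154698) - 1/182806 = -151293 - 1/182806 = -27657268159/182806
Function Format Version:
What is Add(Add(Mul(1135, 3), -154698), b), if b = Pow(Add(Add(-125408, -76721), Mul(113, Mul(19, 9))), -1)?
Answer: Rational(-27657268159, 182806) ≈ -1.5129e+5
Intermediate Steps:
b = Rational(-1, 182806) (b = Pow(Add(-202129, Mul(113, 171)), -1) = Pow(Add(-202129, 19323), -1) = Pow(-182806, -1) = Rational(-1, 182806) ≈ -5.4703e-6)
Add(Add(Mul(1135, 3), -154698), b) = Add(Add(Mul(1135, 3), -154698), Rational(-1, 182806)) = Add(Add(3405, -154698), Rational(-1, 182806)) = Add(-151293, Rational(-1, 182806)) = Rational(-27657268159, 182806)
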